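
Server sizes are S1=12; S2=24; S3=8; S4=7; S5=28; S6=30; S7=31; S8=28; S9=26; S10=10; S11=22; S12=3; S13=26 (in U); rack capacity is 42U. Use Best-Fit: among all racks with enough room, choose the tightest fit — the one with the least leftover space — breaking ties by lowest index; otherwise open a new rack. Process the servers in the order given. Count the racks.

8 racks

S1 (12U) → rack 1 (remaining 30U)
S2 (24U) → rack 1 (remaining 6U)
S3 (8U) → rack 2 (remaining 34U)
S4 (7U) → rack 2 (remaining 27U)
S5 (28U) → rack 3 (remaining 14U)
S6 (30U) → rack 4 (remaining 12U)
S7 (31U) → rack 5 (remaining 11U)
S8 (28U) → rack 6 (remaining 14U)
S9 (26U) → rack 2 (remaining 1U)
S10 (10U) → rack 5 (remaining 1U)
S11 (22U) → rack 7 (remaining 20U)
S12 (3U) → rack 1 (remaining 3U)
S13 (26U) → rack 8 (remaining 16U)
Final racks: [12,24,3] [8,7,26] [28] [30] [31,10] [28] [22] [26].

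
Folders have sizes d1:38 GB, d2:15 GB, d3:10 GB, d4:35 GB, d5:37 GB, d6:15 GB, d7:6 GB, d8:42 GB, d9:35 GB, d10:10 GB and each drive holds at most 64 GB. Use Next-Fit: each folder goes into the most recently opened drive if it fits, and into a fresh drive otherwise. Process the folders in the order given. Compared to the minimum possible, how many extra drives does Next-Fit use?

Next-Fit: [38,15,10] [35] [37,15,6] [42] [35,10] → 5 drives.
5 folders exceed 32 GB (half the capacity), and no two of those can share a drive, so at least 5 drives are needed.
So 5 is already optimal.

0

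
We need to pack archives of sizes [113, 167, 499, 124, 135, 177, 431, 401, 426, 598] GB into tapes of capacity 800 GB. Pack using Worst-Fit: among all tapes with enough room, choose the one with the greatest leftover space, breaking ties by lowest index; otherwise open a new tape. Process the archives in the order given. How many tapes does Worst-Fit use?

113 GB → tape 1 (remaining 687 GB)
167 GB → tape 1 (remaining 520 GB)
499 GB → tape 1 (remaining 21 GB)
124 GB → tape 2 (remaining 676 GB)
135 GB → tape 2 (remaining 541 GB)
177 GB → tape 2 (remaining 364 GB)
431 GB → tape 3 (remaining 369 GB)
401 GB → tape 4 (remaining 399 GB)
426 GB → tape 5 (remaining 374 GB)
598 GB → tape 6 (remaining 202 GB)
Final tapes: [113,167,499] [124,135,177] [431] [401] [426] [598].

6 tapes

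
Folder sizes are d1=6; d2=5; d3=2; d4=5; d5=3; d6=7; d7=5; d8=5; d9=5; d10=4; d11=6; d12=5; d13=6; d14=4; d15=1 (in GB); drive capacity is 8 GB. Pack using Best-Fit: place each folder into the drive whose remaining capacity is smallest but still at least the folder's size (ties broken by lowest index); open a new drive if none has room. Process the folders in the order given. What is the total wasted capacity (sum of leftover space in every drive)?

d1 (6 GB) → drive 1 (remaining 2 GB)
d2 (5 GB) → drive 2 (remaining 3 GB)
d3 (2 GB) → drive 1 (remaining 0 GB)
d4 (5 GB) → drive 3 (remaining 3 GB)
d5 (3 GB) → drive 2 (remaining 0 GB)
d6 (7 GB) → drive 4 (remaining 1 GB)
d7 (5 GB) → drive 5 (remaining 3 GB)
d8 (5 GB) → drive 6 (remaining 3 GB)
d9 (5 GB) → drive 7 (remaining 3 GB)
d10 (4 GB) → drive 8 (remaining 4 GB)
d11 (6 GB) → drive 9 (remaining 2 GB)
d12 (5 GB) → drive 10 (remaining 3 GB)
d13 (6 GB) → drive 11 (remaining 2 GB)
d14 (4 GB) → drive 8 (remaining 0 GB)
d15 (1 GB) → drive 4 (remaining 0 GB)
11 drives × 8 GB = 88 GB; used 69 GB; unused 19 GB.

19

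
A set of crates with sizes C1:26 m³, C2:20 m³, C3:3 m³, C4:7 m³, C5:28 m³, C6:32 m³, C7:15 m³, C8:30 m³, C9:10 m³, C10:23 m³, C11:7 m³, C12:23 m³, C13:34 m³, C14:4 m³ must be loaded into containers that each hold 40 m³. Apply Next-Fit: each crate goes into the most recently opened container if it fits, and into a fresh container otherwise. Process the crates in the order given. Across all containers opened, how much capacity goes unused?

Put C1 (26 m³) in container 1; 14 m³ remain.
Put C2 (20 m³) in container 2; 20 m³ remain.
Put C3 (3 m³) in container 2; 17 m³ remain.
Put C4 (7 m³) in container 2; 10 m³ remain.
Put C5 (28 m³) in container 3; 12 m³ remain.
Put C6 (32 m³) in container 4; 8 m³ remain.
Put C7 (15 m³) in container 5; 25 m³ remain.
Put C8 (30 m³) in container 6; 10 m³ remain.
Put C9 (10 m³) in container 6; 0 m³ remain.
Put C10 (23 m³) in container 7; 17 m³ remain.
Put C11 (7 m³) in container 7; 10 m³ remain.
Put C12 (23 m³) in container 8; 17 m³ remain.
Put C13 (34 m³) in container 9; 6 m³ remain.
Put C14 (4 m³) in container 9; 2 m³ remain.
9 containers × 40 m³ = 360 m³; used 262 m³; unused 98 m³.

98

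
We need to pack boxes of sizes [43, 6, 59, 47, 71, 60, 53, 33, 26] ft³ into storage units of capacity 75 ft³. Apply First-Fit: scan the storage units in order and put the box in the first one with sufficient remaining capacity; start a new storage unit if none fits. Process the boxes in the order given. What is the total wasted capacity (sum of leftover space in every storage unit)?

Put 43 ft³ in storage unit 1; 32 ft³ remain.
Put 6 ft³ in storage unit 1; 26 ft³ remain.
Put 59 ft³ in storage unit 2; 16 ft³ remain.
Put 47 ft³ in storage unit 3; 28 ft³ remain.
Put 71 ft³ in storage unit 4; 4 ft³ remain.
Put 60 ft³ in storage unit 5; 15 ft³ remain.
Put 53 ft³ in storage unit 6; 22 ft³ remain.
Put 33 ft³ in storage unit 7; 42 ft³ remain.
Put 26 ft³ in storage unit 1; 0 ft³ remain.
7 storage units × 75 ft³ = 525 ft³; used 398 ft³; unused 127 ft³.

127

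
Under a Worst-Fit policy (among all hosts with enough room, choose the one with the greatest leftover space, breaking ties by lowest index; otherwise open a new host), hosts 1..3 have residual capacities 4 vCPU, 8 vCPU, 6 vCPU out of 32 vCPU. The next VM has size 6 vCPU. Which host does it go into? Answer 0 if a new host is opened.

Hosts with room: host 2 (8 vCPU), host 3 (6 vCPU).
Most room is host 2 with 8 vCPU free.

2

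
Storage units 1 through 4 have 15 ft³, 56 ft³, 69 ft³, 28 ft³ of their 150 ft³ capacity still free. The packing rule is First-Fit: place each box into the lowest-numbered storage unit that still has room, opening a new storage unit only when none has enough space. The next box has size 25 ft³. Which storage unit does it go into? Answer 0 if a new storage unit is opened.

Storage units with room: storage unit 2 (56 ft³), storage unit 3 (69 ft³), storage unit 4 (28 ft³).
The first with room is storage unit 2.

2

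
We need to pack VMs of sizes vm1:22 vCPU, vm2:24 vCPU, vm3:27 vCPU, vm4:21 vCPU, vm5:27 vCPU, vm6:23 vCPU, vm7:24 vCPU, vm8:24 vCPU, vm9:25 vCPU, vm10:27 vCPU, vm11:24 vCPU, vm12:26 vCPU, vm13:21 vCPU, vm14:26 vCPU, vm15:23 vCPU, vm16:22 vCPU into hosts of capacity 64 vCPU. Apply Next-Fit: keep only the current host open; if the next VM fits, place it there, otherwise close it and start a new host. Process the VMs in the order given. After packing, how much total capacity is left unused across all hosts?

host 1: place vm1 (22 vCPU), 42 vCPU left
host 1: place vm2 (24 vCPU), 18 vCPU left
host 2: place vm3 (27 vCPU), 37 vCPU left
host 2: place vm4 (21 vCPU), 16 vCPU left
host 3: place vm5 (27 vCPU), 37 vCPU left
host 3: place vm6 (23 vCPU), 14 vCPU left
host 4: place vm7 (24 vCPU), 40 vCPU left
host 4: place vm8 (24 vCPU), 16 vCPU left
host 5: place vm9 (25 vCPU), 39 vCPU left
host 5: place vm10 (27 vCPU), 12 vCPU left
host 6: place vm11 (24 vCPU), 40 vCPU left
host 6: place vm12 (26 vCPU), 14 vCPU left
host 7: place vm13 (21 vCPU), 43 vCPU left
host 7: place vm14 (26 vCPU), 17 vCPU left
host 8: place vm15 (23 vCPU), 41 vCPU left
host 8: place vm16 (22 vCPU), 19 vCPU left
8 hosts × 64 vCPU = 512 vCPU; used 386 vCPU; unused 126 vCPU.

126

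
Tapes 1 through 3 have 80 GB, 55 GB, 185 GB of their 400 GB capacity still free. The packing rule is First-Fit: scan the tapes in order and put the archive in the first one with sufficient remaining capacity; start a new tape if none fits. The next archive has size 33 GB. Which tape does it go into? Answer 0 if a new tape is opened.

1

Tapes with room: tape 1 (80 GB), tape 2 (55 GB), tape 3 (185 GB).
The first with room is tape 1.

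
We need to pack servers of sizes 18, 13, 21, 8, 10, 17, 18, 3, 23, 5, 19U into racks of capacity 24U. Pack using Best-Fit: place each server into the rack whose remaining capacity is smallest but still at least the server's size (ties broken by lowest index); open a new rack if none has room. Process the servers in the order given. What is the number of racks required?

Put 18U in rack 1; 6U remain.
Put 13U in rack 2; 11U remain.
Put 21U in rack 3; 3U remain.
Put 8U in rack 2; 3U remain.
Put 10U in rack 4; 14U remain.
Put 17U in rack 5; 7U remain.
Put 18U in rack 6; 6U remain.
Put 3U in rack 2; 0U remain.
Put 23U in rack 7; 1U remain.
Put 5U in rack 1; 1U remain.
Put 19U in rack 8; 5U remain.

8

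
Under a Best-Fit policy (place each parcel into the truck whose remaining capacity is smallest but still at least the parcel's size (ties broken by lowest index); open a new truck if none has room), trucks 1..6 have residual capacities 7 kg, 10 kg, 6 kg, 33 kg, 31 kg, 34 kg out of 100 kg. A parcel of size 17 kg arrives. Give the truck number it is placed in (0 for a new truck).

5

Trucks with room: truck 4 (33 kg), truck 5 (31 kg), truck 6 (34 kg).
Tightest fit is truck 5 with 31 kg free.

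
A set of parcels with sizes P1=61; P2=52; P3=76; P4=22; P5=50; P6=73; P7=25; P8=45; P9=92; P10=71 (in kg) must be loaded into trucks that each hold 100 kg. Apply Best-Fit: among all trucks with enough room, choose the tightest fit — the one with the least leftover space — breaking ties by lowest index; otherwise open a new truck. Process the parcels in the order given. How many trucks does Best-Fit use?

truck 1: place P1 (61 kg), 39 kg left
truck 2: place P2 (52 kg), 48 kg left
truck 3: place P3 (76 kg), 24 kg left
truck 3: place P4 (22 kg), 2 kg left
truck 4: place P5 (50 kg), 50 kg left
truck 5: place P6 (73 kg), 27 kg left
truck 5: place P7 (25 kg), 2 kg left
truck 2: place P8 (45 kg), 3 kg left
truck 6: place P9 (92 kg), 8 kg left
truck 7: place P10 (71 kg), 29 kg left
Final trucks: [61] [52,45] [76,22] [50] [73,25] [92] [71].

7 trucks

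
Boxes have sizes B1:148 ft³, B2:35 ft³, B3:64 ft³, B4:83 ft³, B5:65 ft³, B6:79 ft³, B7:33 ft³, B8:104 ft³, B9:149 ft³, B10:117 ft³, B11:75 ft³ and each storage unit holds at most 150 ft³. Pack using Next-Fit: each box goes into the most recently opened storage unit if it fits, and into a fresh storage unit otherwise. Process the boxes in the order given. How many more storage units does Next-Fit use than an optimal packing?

Next-Fit: [148] [35,64] [83,65] [79,33] [104] [149] [117] [75] → 8 storage units.
Total size 952 ft³; any packing needs at least ⌈952/150⌉ = 7 storage units.
An optimal packing achieves that bound: [149] [148] [117,33] [104,35] [83,65] [79,64] [75] → 7 storage units.
Excess: 8 − 7 = 1.

1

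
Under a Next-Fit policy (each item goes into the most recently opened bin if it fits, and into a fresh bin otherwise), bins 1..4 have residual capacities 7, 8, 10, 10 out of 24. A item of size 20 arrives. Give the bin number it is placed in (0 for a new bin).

0

Next-Fit only looks at bin 4, which has 10 free.
20 does not fit, so a new bin is opened.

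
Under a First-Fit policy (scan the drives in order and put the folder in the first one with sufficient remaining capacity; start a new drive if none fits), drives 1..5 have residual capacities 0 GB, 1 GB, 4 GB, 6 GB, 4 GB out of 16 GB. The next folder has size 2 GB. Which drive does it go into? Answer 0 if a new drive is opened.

3

Drives with room: drive 3 (4 GB), drive 4 (6 GB), drive 5 (4 GB).
The first with room is drive 3.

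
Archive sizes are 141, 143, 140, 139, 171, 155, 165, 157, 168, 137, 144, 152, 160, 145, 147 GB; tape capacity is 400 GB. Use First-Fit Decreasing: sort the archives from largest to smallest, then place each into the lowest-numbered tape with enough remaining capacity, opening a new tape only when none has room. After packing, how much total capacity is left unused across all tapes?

Sorted descending: 171, 168, 165, 160, 157, 155, 152, 147, 145, 144, 143, 141, 140, 139, 137.
Put 171 GB in tape 1; 229 GB remain.
Put 168 GB in tape 1; 61 GB remain.
Put 165 GB in tape 2; 235 GB remain.
Put 160 GB in tape 2; 75 GB remain.
Put 157 GB in tape 3; 243 GB remain.
Put 155 GB in tape 3; 88 GB remain.
Put 152 GB in tape 4; 248 GB remain.
Put 147 GB in tape 4; 101 GB remain.
Put 145 GB in tape 5; 255 GB remain.
Put 144 GB in tape 5; 111 GB remain.
Put 143 GB in tape 6; 257 GB remain.
Put 141 GB in tape 6; 116 GB remain.
Put 140 GB in tape 7; 260 GB remain.
Put 139 GB in tape 7; 121 GB remain.
Put 137 GB in tape 8; 263 GB remain.
8 tapes × 400 GB = 3200 GB; used 2264 GB; unused 936 GB.

936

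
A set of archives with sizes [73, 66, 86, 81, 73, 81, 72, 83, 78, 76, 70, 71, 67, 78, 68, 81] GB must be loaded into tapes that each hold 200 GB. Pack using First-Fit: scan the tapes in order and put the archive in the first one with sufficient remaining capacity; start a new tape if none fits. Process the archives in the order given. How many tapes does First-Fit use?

8

tape 1: place 73 GB, 127 GB left
tape 1: place 66 GB, 61 GB left
tape 2: place 86 GB, 114 GB left
tape 2: place 81 GB, 33 GB left
tape 3: place 73 GB, 127 GB left
tape 3: place 81 GB, 46 GB left
tape 4: place 72 GB, 128 GB left
tape 4: place 83 GB, 45 GB left
tape 5: place 78 GB, 122 GB left
tape 5: place 76 GB, 46 GB left
tape 6: place 70 GB, 130 GB left
tape 6: place 71 GB, 59 GB left
tape 7: place 67 GB, 133 GB left
tape 7: place 78 GB, 55 GB left
tape 8: place 68 GB, 132 GB left
tape 8: place 81 GB, 51 GB left
Final tapes: [73,66] [86,81] [73,81] [72,83] [78,76] [70,71] [67,78] [68,81].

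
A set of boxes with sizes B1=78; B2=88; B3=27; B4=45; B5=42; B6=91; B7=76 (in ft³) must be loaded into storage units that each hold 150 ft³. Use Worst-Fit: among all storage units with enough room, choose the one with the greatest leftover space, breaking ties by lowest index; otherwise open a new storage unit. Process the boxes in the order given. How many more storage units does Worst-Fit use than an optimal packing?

0

Worst-Fit: [78,27,42] [88,45] [91] [76] → 4 storage units.
4 boxes exceed 75 ft³ (half the capacity), and no two of those can share a storage unit, so at least 4 storage units are needed.
So 4 is already optimal.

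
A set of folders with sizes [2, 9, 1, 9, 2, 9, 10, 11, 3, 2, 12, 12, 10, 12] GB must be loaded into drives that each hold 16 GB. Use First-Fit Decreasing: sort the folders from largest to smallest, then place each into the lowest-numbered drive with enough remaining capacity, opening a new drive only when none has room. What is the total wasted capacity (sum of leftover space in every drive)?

Sorted descending: 12, 12, 12, 11, 10, 10, 9, 9, 9, 3, 2, 2, 2, 1.
Put 12 GB in drive 1; 4 GB remain.
Put 12 GB in drive 2; 4 GB remain.
Put 12 GB in drive 3; 4 GB remain.
Put 11 GB in drive 4; 5 GB remain.
Put 10 GB in drive 5; 6 GB remain.
Put 10 GB in drive 6; 6 GB remain.
Put 9 GB in drive 7; 7 GB remain.
Put 9 GB in drive 8; 7 GB remain.
Put 9 GB in drive 9; 7 GB remain.
Put 3 GB in drive 1; 1 GB remain.
Put 2 GB in drive 2; 2 GB remain.
Put 2 GB in drive 2; 0 GB remain.
Put 2 GB in drive 3; 2 GB remain.
Put 1 GB in drive 1; 0 GB remain.
9 drives × 16 GB = 144 GB; used 104 GB; unused 40 GB.

40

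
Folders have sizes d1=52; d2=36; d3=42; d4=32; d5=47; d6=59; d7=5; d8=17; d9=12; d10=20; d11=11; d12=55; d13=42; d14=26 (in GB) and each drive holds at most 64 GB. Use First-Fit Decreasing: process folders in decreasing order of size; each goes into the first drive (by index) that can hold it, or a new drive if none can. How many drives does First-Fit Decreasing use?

8

Sorted descending: 59, 55, 52, 47, 42, 42, 36, 32, 26, 20, 17, 12, 11, 5.
59 GB → drive 1 (remaining 5 GB)
55 GB → drive 2 (remaining 9 GB)
52 GB → drive 3 (remaining 12 GB)
47 GB → drive 4 (remaining 17 GB)
42 GB → drive 5 (remaining 22 GB)
42 GB → drive 6 (remaining 22 GB)
36 GB → drive 7 (remaining 28 GB)
32 GB → drive 8 (remaining 32 GB)
26 GB → drive 7 (remaining 2 GB)
20 GB → drive 5 (remaining 2 GB)
17 GB → drive 4 (remaining 0 GB)
12 GB → drive 3 (remaining 0 GB)
11 GB → drive 6 (remaining 11 GB)
5 GB → drive 1 (remaining 0 GB)
Final drives: [59,5] [55] [52,12] [47,17] [42,20] [42,11] [36,26] [32].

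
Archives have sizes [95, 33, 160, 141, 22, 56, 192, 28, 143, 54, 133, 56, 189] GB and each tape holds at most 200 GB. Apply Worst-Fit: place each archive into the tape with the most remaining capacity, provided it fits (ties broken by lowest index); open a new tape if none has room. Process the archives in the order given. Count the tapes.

95 GB → tape 1 (remaining 105 GB)
33 GB → tape 1 (remaining 72 GB)
160 GB → tape 2 (remaining 40 GB)
141 GB → tape 3 (remaining 59 GB)
22 GB → tape 1 (remaining 50 GB)
56 GB → tape 3 (remaining 3 GB)
192 GB → tape 4 (remaining 8 GB)
28 GB → tape 1 (remaining 22 GB)
143 GB → tape 5 (remaining 57 GB)
54 GB → tape 5 (remaining 3 GB)
133 GB → tape 6 (remaining 67 GB)
56 GB → tape 6 (remaining 11 GB)
189 GB → tape 7 (remaining 11 GB)
Final tapes: [95,33,22,28] [160] [141,56] [192] [143,54] [133,56] [189].

7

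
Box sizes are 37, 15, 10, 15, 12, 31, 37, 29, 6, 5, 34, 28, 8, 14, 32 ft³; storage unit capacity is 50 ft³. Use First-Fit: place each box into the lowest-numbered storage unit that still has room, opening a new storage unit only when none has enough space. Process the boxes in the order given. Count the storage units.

8

37 ft³ → storage unit 1 (remaining 13 ft³)
15 ft³ → storage unit 2 (remaining 35 ft³)
10 ft³ → storage unit 1 (remaining 3 ft³)
15 ft³ → storage unit 2 (remaining 20 ft³)
12 ft³ → storage unit 2 (remaining 8 ft³)
31 ft³ → storage unit 3 (remaining 19 ft³)
37 ft³ → storage unit 4 (remaining 13 ft³)
29 ft³ → storage unit 5 (remaining 21 ft³)
6 ft³ → storage unit 2 (remaining 2 ft³)
5 ft³ → storage unit 3 (remaining 14 ft³)
34 ft³ → storage unit 6 (remaining 16 ft³)
28 ft³ → storage unit 7 (remaining 22 ft³)
8 ft³ → storage unit 3 (remaining 6 ft³)
14 ft³ → storage unit 5 (remaining 7 ft³)
32 ft³ → storage unit 8 (remaining 18 ft³)
Final storage units: [37,10] [15,15,12,6] [31,5,8] [37] [29,14] [34] [28] [32].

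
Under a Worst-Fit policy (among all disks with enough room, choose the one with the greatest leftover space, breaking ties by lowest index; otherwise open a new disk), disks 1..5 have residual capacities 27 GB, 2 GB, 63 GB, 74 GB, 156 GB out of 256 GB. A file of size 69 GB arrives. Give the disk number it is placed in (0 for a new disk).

Disks with room: disk 4 (74 GB), disk 5 (156 GB).
Most room is disk 5 with 156 GB free.

5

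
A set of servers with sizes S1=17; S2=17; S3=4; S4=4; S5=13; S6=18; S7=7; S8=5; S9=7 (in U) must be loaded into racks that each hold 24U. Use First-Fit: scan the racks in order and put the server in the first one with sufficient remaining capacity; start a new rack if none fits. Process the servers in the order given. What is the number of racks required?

Put S1 (17U) in rack 1; 7U remain.
Put S2 (17U) in rack 2; 7U remain.
Put S3 (4U) in rack 1; 3U remain.
Put S4 (4U) in rack 2; 3U remain.
Put S5 (13U) in rack 3; 11U remain.
Put S6 (18U) in rack 4; 6U remain.
Put S7 (7U) in rack 3; 4U remain.
Put S8 (5U) in rack 4; 1U remain.
Put S9 (7U) in rack 5; 17U remain.

5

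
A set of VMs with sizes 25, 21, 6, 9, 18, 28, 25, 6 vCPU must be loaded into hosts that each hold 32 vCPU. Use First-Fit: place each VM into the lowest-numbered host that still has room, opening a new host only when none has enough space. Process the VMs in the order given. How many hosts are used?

host 1: place 25 vCPU, 7 vCPU left
host 2: place 21 vCPU, 11 vCPU left
host 1: place 6 vCPU, 1 vCPU left
host 2: place 9 vCPU, 2 vCPU left
host 3: place 18 vCPU, 14 vCPU left
host 4: place 28 vCPU, 4 vCPU left
host 5: place 25 vCPU, 7 vCPU left
host 3: place 6 vCPU, 8 vCPU left
Final hosts: [25,6] [21,9] [18,6] [28] [25].

5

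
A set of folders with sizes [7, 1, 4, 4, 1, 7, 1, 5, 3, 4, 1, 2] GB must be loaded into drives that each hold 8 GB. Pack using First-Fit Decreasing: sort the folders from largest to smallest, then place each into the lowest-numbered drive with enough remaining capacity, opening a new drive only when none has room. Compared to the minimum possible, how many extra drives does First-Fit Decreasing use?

0

First-Fit Decreasing: [7,1] [7,1] [5,3] [4,4] [4,2,1,1] → 5 drives.
Total size 40 GB; any packing needs at least ⌈40/8⌉ = 5 drives.
So 5 is already optimal.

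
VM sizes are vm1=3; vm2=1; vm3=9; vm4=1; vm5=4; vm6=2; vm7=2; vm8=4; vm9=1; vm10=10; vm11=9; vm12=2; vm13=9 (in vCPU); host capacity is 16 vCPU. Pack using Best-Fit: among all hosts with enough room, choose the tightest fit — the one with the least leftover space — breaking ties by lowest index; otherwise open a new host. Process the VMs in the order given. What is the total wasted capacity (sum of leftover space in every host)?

23

Put vm1 (3 vCPU) in host 1; 13 vCPU remain.
Put vm2 (1 vCPU) in host 1; 12 vCPU remain.
Put vm3 (9 vCPU) in host 1; 3 vCPU remain.
Put vm4 (1 vCPU) in host 1; 2 vCPU remain.
Put vm5 (4 vCPU) in host 2; 12 vCPU remain.
Put vm6 (2 vCPU) in host 1; 0 vCPU remain.
Put vm7 (2 vCPU) in host 2; 10 vCPU remain.
Put vm8 (4 vCPU) in host 2; 6 vCPU remain.
Put vm9 (1 vCPU) in host 2; 5 vCPU remain.
Put vm10 (10 vCPU) in host 3; 6 vCPU remain.
Put vm11 (9 vCPU) in host 4; 7 vCPU remain.
Put vm12 (2 vCPU) in host 2; 3 vCPU remain.
Put vm13 (9 vCPU) in host 5; 7 vCPU remain.
5 hosts × 16 vCPU = 80 vCPU; used 57 vCPU; unused 23 vCPU.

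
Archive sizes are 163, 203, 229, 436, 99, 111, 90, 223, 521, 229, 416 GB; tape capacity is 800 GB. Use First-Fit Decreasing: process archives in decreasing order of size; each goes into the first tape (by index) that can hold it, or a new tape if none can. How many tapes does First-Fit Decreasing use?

4

Sorted descending: 521, 436, 416, 229, 229, 223, 203, 163, 111, 99, 90.
tape 1: place 521 GB, 279 GB left
tape 2: place 436 GB, 364 GB left
tape 3: place 416 GB, 384 GB left
tape 1: place 229 GB, 50 GB left
tape 2: place 229 GB, 135 GB left
tape 3: place 223 GB, 161 GB left
tape 4: place 203 GB, 597 GB left
tape 4: place 163 GB, 434 GB left
tape 2: place 111 GB, 24 GB left
tape 3: place 99 GB, 62 GB left
tape 4: place 90 GB, 344 GB left
Final tapes: [521,229] [436,229,111] [416,223,99] [203,163,90].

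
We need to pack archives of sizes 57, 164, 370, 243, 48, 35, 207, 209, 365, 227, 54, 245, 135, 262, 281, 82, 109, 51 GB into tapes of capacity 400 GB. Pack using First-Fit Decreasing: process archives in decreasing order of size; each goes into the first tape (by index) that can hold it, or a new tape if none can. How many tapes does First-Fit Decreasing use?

9

Sorted descending: 370, 365, 281, 262, 245, 243, 227, 209, 207, 164, 135, 109, 82, 57, 54, 51, 48, 35.
370 GB → tape 1 (remaining 30 GB)
365 GB → tape 2 (remaining 35 GB)
281 GB → tape 3 (remaining 119 GB)
262 GB → tape 4 (remaining 138 GB)
245 GB → tape 5 (remaining 155 GB)
243 GB → tape 6 (remaining 157 GB)
227 GB → tape 7 (remaining 173 GB)
209 GB → tape 8 (remaining 191 GB)
207 GB → tape 9 (remaining 193 GB)
164 GB → tape 7 (remaining 9 GB)
135 GB → tape 4 (remaining 3 GB)
109 GB → tape 3 (remaining 10 GB)
82 GB → tape 5 (remaining 73 GB)
57 GB → tape 5 (remaining 16 GB)
54 GB → tape 6 (remaining 103 GB)
51 GB → tape 6 (remaining 52 GB)
48 GB → tape 6 (remaining 4 GB)
35 GB → tape 2 (remaining 0 GB)
Final tapes: [370] [365,35] [281,109] [262,135] [245,82,57] [243,54,51,48] [227,164] [209] [207].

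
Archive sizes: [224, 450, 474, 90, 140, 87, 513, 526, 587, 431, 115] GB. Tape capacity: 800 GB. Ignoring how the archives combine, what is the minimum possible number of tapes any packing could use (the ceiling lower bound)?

Total size = 224 + 450 + 474 + 90 + 140 + 87 + 513 + 526 + 587 + 431 + 115 = 3637 GB.
⌈3637 / 800⌉ = 5.

5 tapes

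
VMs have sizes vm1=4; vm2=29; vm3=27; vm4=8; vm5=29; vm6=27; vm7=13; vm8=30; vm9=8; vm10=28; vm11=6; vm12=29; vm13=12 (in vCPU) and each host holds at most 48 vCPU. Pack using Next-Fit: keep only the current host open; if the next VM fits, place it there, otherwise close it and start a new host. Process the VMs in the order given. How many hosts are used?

host 1: place vm1 (4 vCPU), 44 vCPU left
host 1: place vm2 (29 vCPU), 15 vCPU left
host 2: place vm3 (27 vCPU), 21 vCPU left
host 2: place vm4 (8 vCPU), 13 vCPU left
host 3: place vm5 (29 vCPU), 19 vCPU left
host 4: place vm6 (27 vCPU), 21 vCPU left
host 4: place vm7 (13 vCPU), 8 vCPU left
host 5: place vm8 (30 vCPU), 18 vCPU left
host 5: place vm9 (8 vCPU), 10 vCPU left
host 6: place vm10 (28 vCPU), 20 vCPU left
host 6: place vm11 (6 vCPU), 14 vCPU left
host 7: place vm12 (29 vCPU), 19 vCPU left
host 7: place vm13 (12 vCPU), 7 vCPU left
Final hosts: [4,29] [27,8] [29] [27,13] [30,8] [28,6] [29,12].

7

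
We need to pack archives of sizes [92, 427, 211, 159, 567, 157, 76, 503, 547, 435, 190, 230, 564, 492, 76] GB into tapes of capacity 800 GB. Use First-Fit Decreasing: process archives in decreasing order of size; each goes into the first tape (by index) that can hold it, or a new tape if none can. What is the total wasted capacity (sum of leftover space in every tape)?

Sorted descending: 567, 564, 547, 503, 492, 435, 427, 230, 211, 190, 159, 157, 92, 76, 76.
Put 567 GB in tape 1; 233 GB remain.
Put 564 GB in tape 2; 236 GB remain.
Put 547 GB in tape 3; 253 GB remain.
Put 503 GB in tape 4; 297 GB remain.
Put 492 GB in tape 5; 308 GB remain.
Put 435 GB in tape 6; 365 GB remain.
Put 427 GB in tape 7; 373 GB remain.
Put 230 GB in tape 1; 3 GB remain.
Put 211 GB in tape 2; 25 GB remain.
Put 190 GB in tape 3; 63 GB remain.
Put 159 GB in tape 4; 138 GB remain.
Put 157 GB in tape 5; 151 GB remain.
Put 92 GB in tape 4; 46 GB remain.
Put 76 GB in tape 5; 75 GB remain.
Put 76 GB in tape 6; 289 GB remain.
7 tapes × 800 GB = 5600 GB; used 4726 GB; unused 874 GB.

874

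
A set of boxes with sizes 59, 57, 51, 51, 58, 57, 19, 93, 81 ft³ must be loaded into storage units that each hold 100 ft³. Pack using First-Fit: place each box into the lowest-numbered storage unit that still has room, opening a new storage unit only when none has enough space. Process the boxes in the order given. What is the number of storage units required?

8

storage unit 1: place 59 ft³, 41 ft³ left
storage unit 2: place 57 ft³, 43 ft³ left
storage unit 3: place 51 ft³, 49 ft³ left
storage unit 4: place 51 ft³, 49 ft³ left
storage unit 5: place 58 ft³, 42 ft³ left
storage unit 6: place 57 ft³, 43 ft³ left
storage unit 1: place 19 ft³, 22 ft³ left
storage unit 7: place 93 ft³, 7 ft³ left
storage unit 8: place 81 ft³, 19 ft³ left
Final storage units: [59,19] [57] [51] [51] [58] [57] [93] [81].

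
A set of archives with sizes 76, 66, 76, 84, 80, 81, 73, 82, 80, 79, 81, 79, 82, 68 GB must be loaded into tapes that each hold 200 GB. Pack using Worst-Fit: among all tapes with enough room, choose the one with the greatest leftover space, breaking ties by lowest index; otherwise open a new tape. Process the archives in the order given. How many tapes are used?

7

Put 76 GB in tape 1; 124 GB remain.
Put 66 GB in tape 1; 58 GB remain.
Put 76 GB in tape 2; 124 GB remain.
Put 84 GB in tape 2; 40 GB remain.
Put 80 GB in tape 3; 120 GB remain.
Put 81 GB in tape 3; 39 GB remain.
Put 73 GB in tape 4; 127 GB remain.
Put 82 GB in tape 4; 45 GB remain.
Put 80 GB in tape 5; 120 GB remain.
Put 79 GB in tape 5; 41 GB remain.
Put 81 GB in tape 6; 119 GB remain.
Put 79 GB in tape 6; 40 GB remain.
Put 82 GB in tape 7; 118 GB remain.
Put 68 GB in tape 7; 50 GB remain.
Final tapes: [76,66] [76,84] [80,81] [73,82] [80,79] [81,79] [82,68].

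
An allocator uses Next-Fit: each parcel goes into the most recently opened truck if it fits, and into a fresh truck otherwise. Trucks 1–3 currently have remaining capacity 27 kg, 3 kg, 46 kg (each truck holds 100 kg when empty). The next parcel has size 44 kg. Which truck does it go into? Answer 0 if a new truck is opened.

Next-Fit only looks at truck 3, which has 46 kg free.
44 kg fits there.

3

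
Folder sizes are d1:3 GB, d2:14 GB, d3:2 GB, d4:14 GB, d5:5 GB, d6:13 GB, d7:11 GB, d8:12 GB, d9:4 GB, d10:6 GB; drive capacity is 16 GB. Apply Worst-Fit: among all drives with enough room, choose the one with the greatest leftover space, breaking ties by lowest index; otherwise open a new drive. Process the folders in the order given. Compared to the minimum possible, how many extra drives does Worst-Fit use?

Worst-Fit: [3,2,5,4] [14] [14] [13] [11] [12] [6] → 7 drives.
Total size 84 GB; any packing needs at least ⌈84/16⌉ = 6 drives.
An optimal packing achieves that bound: [14,2] [14] [13,3] [12,4] [11,5] [6] → 6 drives.
Excess: 7 − 6 = 1.

1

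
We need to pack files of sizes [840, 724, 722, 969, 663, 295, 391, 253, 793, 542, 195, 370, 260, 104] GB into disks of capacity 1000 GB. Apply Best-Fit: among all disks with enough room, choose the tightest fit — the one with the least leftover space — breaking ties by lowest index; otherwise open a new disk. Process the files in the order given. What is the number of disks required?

8

disk 1: place 840 GB, 160 GB left
disk 2: place 724 GB, 276 GB left
disk 3: place 722 GB, 278 GB left
disk 4: place 969 GB, 31 GB left
disk 5: place 663 GB, 337 GB left
disk 5: place 295 GB, 42 GB left
disk 6: place 391 GB, 609 GB left
disk 2: place 253 GB, 23 GB left
disk 7: place 793 GB, 207 GB left
disk 6: place 542 GB, 67 GB left
disk 7: place 195 GB, 12 GB left
disk 8: place 370 GB, 630 GB left
disk 3: place 260 GB, 18 GB left
disk 1: place 104 GB, 56 GB left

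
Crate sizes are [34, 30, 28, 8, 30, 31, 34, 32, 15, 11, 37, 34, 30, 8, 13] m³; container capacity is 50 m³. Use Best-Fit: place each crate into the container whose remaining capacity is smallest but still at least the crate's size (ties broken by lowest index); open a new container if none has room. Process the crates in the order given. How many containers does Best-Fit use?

10

34 m³ → container 1 (remaining 16 m³)
30 m³ → container 2 (remaining 20 m³)
28 m³ → container 3 (remaining 22 m³)
8 m³ → container 1 (remaining 8 m³)
30 m³ → container 4 (remaining 20 m³)
31 m³ → container 5 (remaining 19 m³)
34 m³ → container 6 (remaining 16 m³)
32 m³ → container 7 (remaining 18 m³)
15 m³ → container 6 (remaining 1 m³)
11 m³ → container 7 (remaining 7 m³)
37 m³ → container 8 (remaining 13 m³)
34 m³ → container 9 (remaining 16 m³)
30 m³ → container 10 (remaining 20 m³)
8 m³ → container 1 (remaining 0 m³)
13 m³ → container 8 (remaining 0 m³)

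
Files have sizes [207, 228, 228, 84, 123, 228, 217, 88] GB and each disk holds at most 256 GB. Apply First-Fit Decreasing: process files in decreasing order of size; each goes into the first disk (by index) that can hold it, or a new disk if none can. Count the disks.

7 disks

Sorted descending: 228, 228, 228, 217, 207, 123, 88, 84.
228 GB → disk 1 (remaining 28 GB)
228 GB → disk 2 (remaining 28 GB)
228 GB → disk 3 (remaining 28 GB)
217 GB → disk 4 (remaining 39 GB)
207 GB → disk 5 (remaining 49 GB)
123 GB → disk 6 (remaining 133 GB)
88 GB → disk 6 (remaining 45 GB)
84 GB → disk 7 (remaining 172 GB)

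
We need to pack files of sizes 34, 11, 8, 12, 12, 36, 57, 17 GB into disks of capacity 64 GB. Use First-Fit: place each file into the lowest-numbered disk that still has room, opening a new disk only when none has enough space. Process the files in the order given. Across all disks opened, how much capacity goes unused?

Put 34 GB in disk 1; 30 GB remain.
Put 11 GB in disk 1; 19 GB remain.
Put 8 GB in disk 1; 11 GB remain.
Put 12 GB in disk 2; 52 GB remain.
Put 12 GB in disk 2; 40 GB remain.
Put 36 GB in disk 2; 4 GB remain.
Put 57 GB in disk 3; 7 GB remain.
Put 17 GB in disk 4; 47 GB remain.
4 disks × 64 GB = 256 GB; used 187 GB; unused 69 GB.

69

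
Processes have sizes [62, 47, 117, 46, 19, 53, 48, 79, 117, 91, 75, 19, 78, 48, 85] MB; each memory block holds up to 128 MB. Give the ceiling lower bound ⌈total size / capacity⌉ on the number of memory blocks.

8

Total size = 62 + 47 + 117 + 46 + 19 + 53 + 48 + 79 + 117 + 91 + 75 + 19 + 78 + 48 + 85 = 984 MB.
⌈984 / 128⌉ = 8.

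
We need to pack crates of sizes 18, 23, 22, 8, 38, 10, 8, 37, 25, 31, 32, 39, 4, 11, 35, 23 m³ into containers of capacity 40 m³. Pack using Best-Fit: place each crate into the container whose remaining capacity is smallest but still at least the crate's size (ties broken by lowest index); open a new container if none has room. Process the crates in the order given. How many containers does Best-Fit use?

container 1: place 18 m³, 22 m³ left
container 2: place 23 m³, 17 m³ left
container 1: place 22 m³, 0 m³ left
container 2: place 8 m³, 9 m³ left
container 3: place 38 m³, 2 m³ left
container 4: place 10 m³, 30 m³ left
container 2: place 8 m³, 1 m³ left
container 5: place 37 m³, 3 m³ left
container 4: place 25 m³, 5 m³ left
container 6: place 31 m³, 9 m³ left
container 7: place 32 m³, 8 m³ left
container 8: place 39 m³, 1 m³ left
container 4: place 4 m³, 1 m³ left
container 9: place 11 m³, 29 m³ left
container 10: place 35 m³, 5 m³ left
container 9: place 23 m³, 6 m³ left

10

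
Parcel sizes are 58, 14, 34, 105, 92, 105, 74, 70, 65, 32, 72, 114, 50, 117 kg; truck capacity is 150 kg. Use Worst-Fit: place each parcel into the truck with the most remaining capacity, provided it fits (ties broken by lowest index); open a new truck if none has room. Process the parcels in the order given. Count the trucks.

9

Put 58 kg in truck 1; 92 kg remain.
Put 14 kg in truck 1; 78 kg remain.
Put 34 kg in truck 1; 44 kg remain.
Put 105 kg in truck 2; 45 kg remain.
Put 92 kg in truck 3; 58 kg remain.
Put 105 kg in truck 4; 45 kg remain.
Put 74 kg in truck 5; 76 kg remain.
Put 70 kg in truck 5; 6 kg remain.
Put 65 kg in truck 6; 85 kg remain.
Put 32 kg in truck 6; 53 kg remain.
Put 72 kg in truck 7; 78 kg remain.
Put 114 kg in truck 8; 36 kg remain.
Put 50 kg in truck 7; 28 kg remain.
Put 117 kg in truck 9; 33 kg remain.
Final trucks: [58,14,34] [105] [92] [105] [74,70] [65,32] [72,50] [114] [117].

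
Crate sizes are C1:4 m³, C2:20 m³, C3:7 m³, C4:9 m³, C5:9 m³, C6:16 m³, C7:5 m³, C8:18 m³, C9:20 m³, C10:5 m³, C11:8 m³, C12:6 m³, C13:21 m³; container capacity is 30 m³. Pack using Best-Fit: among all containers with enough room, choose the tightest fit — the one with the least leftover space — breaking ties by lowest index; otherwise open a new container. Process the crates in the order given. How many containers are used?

6 containers

container 1: place C1 (4 m³), 26 m³ left
container 1: place C2 (20 m³), 6 m³ left
container 2: place C3 (7 m³), 23 m³ left
container 2: place C4 (9 m³), 14 m³ left
container 2: place C5 (9 m³), 5 m³ left
container 3: place C6 (16 m³), 14 m³ left
container 2: place C7 (5 m³), 0 m³ left
container 4: place C8 (18 m³), 12 m³ left
container 5: place C9 (20 m³), 10 m³ left
container 1: place C10 (5 m³), 1 m³ left
container 5: place C11 (8 m³), 2 m³ left
container 4: place C12 (6 m³), 6 m³ left
container 6: place C13 (21 m³), 9 m³ left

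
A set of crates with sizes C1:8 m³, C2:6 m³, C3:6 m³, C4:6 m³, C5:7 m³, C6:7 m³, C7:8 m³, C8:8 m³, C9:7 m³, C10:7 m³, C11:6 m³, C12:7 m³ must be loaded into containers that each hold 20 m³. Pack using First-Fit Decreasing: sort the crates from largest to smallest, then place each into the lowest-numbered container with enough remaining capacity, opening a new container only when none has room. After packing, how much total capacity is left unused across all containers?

Sorted descending: 8, 8, 8, 7, 7, 7, 7, 7, 6, 6, 6, 6.
8 m³ → container 1 (remaining 12 m³)
8 m³ → container 1 (remaining 4 m³)
8 m³ → container 2 (remaining 12 m³)
7 m³ → container 2 (remaining 5 m³)
7 m³ → container 3 (remaining 13 m³)
7 m³ → container 3 (remaining 6 m³)
7 m³ → container 4 (remaining 13 m³)
7 m³ → container 4 (remaining 6 m³)
6 m³ → container 3 (remaining 0 m³)
6 m³ → container 4 (remaining 0 m³)
6 m³ → container 5 (remaining 14 m³)
6 m³ → container 5 (remaining 8 m³)
5 containers × 20 m³ = 100 m³; used 83 m³; unused 17 m³.

17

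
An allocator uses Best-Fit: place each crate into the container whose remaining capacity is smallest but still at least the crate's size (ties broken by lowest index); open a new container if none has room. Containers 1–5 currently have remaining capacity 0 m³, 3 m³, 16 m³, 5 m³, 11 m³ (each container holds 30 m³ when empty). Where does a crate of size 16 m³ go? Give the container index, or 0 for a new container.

3

Containers with room: container 3 (16 m³).
Tightest fit is container 3 with 16 m³ free.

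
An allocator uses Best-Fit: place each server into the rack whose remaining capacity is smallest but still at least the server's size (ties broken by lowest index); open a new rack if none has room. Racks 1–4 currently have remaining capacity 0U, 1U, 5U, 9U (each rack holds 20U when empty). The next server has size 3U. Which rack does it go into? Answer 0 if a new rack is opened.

3

Racks with room: rack 3 (5U), rack 4 (9U).
Tightest fit is rack 3 with 5U free.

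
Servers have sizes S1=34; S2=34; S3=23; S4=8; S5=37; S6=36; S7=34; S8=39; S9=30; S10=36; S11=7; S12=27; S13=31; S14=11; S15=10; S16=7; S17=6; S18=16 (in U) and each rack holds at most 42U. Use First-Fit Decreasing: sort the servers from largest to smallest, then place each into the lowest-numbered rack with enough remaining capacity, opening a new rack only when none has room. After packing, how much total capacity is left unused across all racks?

Sorted descending: 39, 37, 36, 36, 34, 34, 34, 31, 30, 27, 23, 16, 11, 10, 8, 7, 7, 6.
Put 39U in rack 1; 3U remain.
Put 37U in rack 2; 5U remain.
Put 36U in rack 3; 6U remain.
Put 36U in rack 4; 6U remain.
Put 34U in rack 5; 8U remain.
Put 34U in rack 6; 8U remain.
Put 34U in rack 7; 8U remain.
Put 31U in rack 8; 11U remain.
Put 30U in rack 9; 12U remain.
Put 27U in rack 10; 15U remain.
Put 23U in rack 11; 19U remain.
Put 16U in rack 11; 3U remain.
Put 11U in rack 8; 0U remain.
Put 10U in rack 9; 2U remain.
Put 8U in rack 5; 0U remain.
Put 7U in rack 6; 1U remain.
Put 7U in rack 7; 1U remain.
Put 6U in rack 3; 0U remain.
11 racks × 42U = 462U; used 426U; unused 36U.

36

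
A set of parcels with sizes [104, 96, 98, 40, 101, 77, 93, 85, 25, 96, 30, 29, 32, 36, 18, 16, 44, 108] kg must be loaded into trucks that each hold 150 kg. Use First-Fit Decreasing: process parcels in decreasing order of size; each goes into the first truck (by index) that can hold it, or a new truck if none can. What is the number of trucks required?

9

Sorted descending: 108, 104, 101, 98, 96, 96, 93, 85, 77, 44, 40, 36, 32, 30, 29, 25, 18, 16.
truck 1: place 108 kg, 42 kg left
truck 2: place 104 kg, 46 kg left
truck 3: place 101 kg, 49 kg left
truck 4: place 98 kg, 52 kg left
truck 5: place 96 kg, 54 kg left
truck 6: place 96 kg, 54 kg left
truck 7: place 93 kg, 57 kg left
truck 8: place 85 kg, 65 kg left
truck 9: place 77 kg, 73 kg left
truck 2: place 44 kg, 2 kg left
truck 1: place 40 kg, 2 kg left
truck 3: place 36 kg, 13 kg left
truck 4: place 32 kg, 20 kg left
truck 5: place 30 kg, 24 kg left
truck 6: place 29 kg, 25 kg left
truck 6: place 25 kg, 0 kg left
truck 4: place 18 kg, 2 kg left
truck 5: place 16 kg, 8 kg left
Final trucks: [108,40] [104,44] [101,36] [98,32,18] [96,30,16] [96,29,25] [93] [85] [77].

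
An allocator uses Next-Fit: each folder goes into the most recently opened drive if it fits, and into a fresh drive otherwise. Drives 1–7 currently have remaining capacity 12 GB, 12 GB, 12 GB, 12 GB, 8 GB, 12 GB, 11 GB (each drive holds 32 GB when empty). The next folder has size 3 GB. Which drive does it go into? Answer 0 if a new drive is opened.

7

Next-Fit only looks at drive 7, which has 11 GB free.
3 GB fits there.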